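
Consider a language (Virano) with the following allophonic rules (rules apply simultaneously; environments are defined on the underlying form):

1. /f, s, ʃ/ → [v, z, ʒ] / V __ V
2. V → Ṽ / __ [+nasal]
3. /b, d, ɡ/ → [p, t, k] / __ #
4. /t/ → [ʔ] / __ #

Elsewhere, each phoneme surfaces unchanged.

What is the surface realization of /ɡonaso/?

[ɡõnazo]

/ɡ/ (word-initial) is in the target of rule 3 but the environment (word-finally) is not met → [ɡ].
/o/ meets the environment for rule 2 (before a nasal consonant) → [õ].
/n/ — not in any rule's target class → [n].
/a/ (between /n/ and /s/) fails the environment for rule 2, so it stays [a].
/s/ (between /a/ and /o/) occurs between two vowels → [z] by rule 1.
/o/ (word-final): rule 2 targets it, but not before a nasal consonant → unchanged [o].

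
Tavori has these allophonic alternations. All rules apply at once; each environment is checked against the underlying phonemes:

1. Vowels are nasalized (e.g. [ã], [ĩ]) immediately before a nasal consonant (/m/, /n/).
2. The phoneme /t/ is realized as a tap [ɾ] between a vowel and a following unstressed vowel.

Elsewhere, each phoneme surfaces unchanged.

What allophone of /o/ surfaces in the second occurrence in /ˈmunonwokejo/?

[o]

/o/ — between /w/ and /k/; rule 1 does not apply here → [o].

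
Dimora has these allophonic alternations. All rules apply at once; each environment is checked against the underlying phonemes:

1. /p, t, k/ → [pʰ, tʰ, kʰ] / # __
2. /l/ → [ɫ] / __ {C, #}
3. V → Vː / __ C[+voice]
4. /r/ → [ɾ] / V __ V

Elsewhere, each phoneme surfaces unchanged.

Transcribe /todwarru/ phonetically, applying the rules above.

[tʰoːdwaːrru]

Rule 1 applies to /t/ (word-initial: word-initially) → [tʰ].
/o/ — between /t/ and /d/, before a voiced consonant — surfaces as [oː] (rule 3).
/d/ (between /o/ and /w/): no rule targets it → [d].
/w/ — not in any rule's target class → [w].
/a/ meets the environment for rule 3 (before a voiced consonant) → [aː].
/r/ (between /a/ and /r/): rule 4 targets it, but not between two vowels → unchanged [r].
/r/ (between /r/ and /u/): rule 4 targets it, but not between two vowels → unchanged [r].
/u/ (word-final): rule 3 targets it, but not before a voiced consonant → unchanged [u].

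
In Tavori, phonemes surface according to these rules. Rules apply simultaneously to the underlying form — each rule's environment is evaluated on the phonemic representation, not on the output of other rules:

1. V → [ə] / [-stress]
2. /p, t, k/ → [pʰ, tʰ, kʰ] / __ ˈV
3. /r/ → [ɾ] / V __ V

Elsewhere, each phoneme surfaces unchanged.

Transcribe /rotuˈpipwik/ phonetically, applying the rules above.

/r/ (word-initial) fails the environment for rule 3, so it stays [r].
/o/ — between /r/ and /t/, in an unstressed syllable — surfaces as [ə] (rule 1).
/t/ (between /o/ and /u/): rule 2 targets it, but not immediately before a stressed vowel → unchanged [t].
/u/ — between /t/ and /p/, in an unstressed syllable — surfaces as [ə] (rule 1).
/p/ — between /u/ and /i/, immediately before a stressed vowel — surfaces as [pʰ] (rule 2).
/i/ (between /p/ and /p/) is in the target of rule 1 but the environment (in an unstressed syllable) is not met → [i].
/p/ (between /i/ and /w/): rule 2 targets it, but not immediately before a stressed vowel → unchanged [p].
/w/ — not in any rule's target class → [w].
Rule 1 applies to /i/ (between /w/ and /k/: in an unstressed syllable) → [ə].
/k/ (word-final) fails the environment for rule 2, so it stays [k].

[rətəˈpʰipwək]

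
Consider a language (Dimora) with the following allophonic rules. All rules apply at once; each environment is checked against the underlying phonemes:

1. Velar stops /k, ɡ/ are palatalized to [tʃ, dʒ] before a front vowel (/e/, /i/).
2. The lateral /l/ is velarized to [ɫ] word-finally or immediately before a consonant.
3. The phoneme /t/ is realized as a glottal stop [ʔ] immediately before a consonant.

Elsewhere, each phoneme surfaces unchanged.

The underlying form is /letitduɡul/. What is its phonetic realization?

/l/ (word-initial) fails the environment for rule 2, so it stays [l].
/e/ (between /l/ and /t/): no rule targets it → [e].
/t/ (between /e/ and /i/) fails the environment for rule 3, so it stays [t].
/i/ — not in any rule's target class → [i].
/t/ — between /i/ and /d/, immediately before a consonant — surfaces as [ʔ] (rule 3).
/d/ stays [d].
/u/ stays [u].
/ɡ/ (between /u/ and /u/) is in the target of rule 1 but the environment (before a front vowel) is not met → [ɡ].
/u/ stays [u].
/l/ meets the environment for rule 2 (word-finally or immediately before a consonant) → [ɫ].

[letiʔduɡuɫ]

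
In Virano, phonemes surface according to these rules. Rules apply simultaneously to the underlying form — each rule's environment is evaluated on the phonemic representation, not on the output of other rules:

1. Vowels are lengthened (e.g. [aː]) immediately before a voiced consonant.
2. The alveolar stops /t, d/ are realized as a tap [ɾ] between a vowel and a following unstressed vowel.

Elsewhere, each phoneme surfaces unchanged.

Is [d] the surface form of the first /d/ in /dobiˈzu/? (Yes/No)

/d/ — word-initial; rule 2 does not apply here → [d].
The actual realization is [d], which matches [d].

Yes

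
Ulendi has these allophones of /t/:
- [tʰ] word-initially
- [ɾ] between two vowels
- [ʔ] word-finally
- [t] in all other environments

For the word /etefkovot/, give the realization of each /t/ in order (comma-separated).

[ɾ], [ʔ]

Occurrence 1 (position 2): between two vowels → [ɾ].
Occurrence 2 (position 9): word-finally → [ʔ].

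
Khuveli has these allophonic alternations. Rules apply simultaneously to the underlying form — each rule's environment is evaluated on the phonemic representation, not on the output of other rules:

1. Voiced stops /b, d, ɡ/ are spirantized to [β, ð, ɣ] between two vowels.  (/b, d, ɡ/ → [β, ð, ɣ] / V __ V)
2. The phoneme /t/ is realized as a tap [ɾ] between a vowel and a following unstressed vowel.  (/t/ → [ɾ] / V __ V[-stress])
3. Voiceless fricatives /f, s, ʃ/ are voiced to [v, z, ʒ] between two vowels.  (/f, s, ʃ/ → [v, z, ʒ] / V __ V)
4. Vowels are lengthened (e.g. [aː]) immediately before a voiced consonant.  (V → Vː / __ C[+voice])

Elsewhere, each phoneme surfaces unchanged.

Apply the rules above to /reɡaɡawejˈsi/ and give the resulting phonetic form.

[reːɣaːɣaːweːjˈsi]

/e/ meets the environment for rule 4 (before a voiced consonant) → [eː].
/ɡ/ (between /e/ and /a/) occurs between two vowels → [ɣ] by rule 1.
/a/ — between /ɡ/ and /ɡ/, before a voiced consonant — surfaces as [aː] (rule 4).
/ɡ/ (between /a/ and /a/): between two vowels, so rule 1 applies → [ɣ].
Rule 4 applies to /a/ (between /ɡ/ and /w/: before a voiced consonant) → [aː].
/e/ (between /w/ and /j/): before a voiced consonant, so rule 4 applies → [eː].
/s/ — between /j/ and /i/; rule 3 does not apply here → [s].
/i/ (word-final): rule 4 targets it, but not before a voiced consonant → unchanged [i].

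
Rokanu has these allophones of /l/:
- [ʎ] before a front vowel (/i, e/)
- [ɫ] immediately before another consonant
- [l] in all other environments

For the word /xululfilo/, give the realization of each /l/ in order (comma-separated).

[l], [ɫ], [l]

Occurrence 1 (position 3): no conditioning environment matches → elsewhere allophone [l].
Occurrence 2 (position 5): immediately before another consonant → [ɫ].
Occurrence 3 (position 8): no conditioning environment matches → elsewhere allophone [l].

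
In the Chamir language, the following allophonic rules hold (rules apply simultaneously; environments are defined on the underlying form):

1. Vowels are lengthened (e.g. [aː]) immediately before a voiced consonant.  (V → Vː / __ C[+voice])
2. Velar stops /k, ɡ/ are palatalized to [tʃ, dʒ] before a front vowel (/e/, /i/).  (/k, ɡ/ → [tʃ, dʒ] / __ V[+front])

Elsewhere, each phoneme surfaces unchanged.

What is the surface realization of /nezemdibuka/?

[neːzeːmdiːbuka]

/n/ stays [n].
/e/ — between /n/ and /z/, before a voiced consonant — surfaces as [eː] (rule 1).
/z/ (between /e/ and /e/): no rule targets it → [z].
/e/ (between /z/ and /m/) occurs before a voiced consonant → [eː] by rule 1.
/m/ (between /e/ and /d/): no rule targets it → [m].
/d/ (between /m/ and /i/): no rule targets it → [d].
/i/ meets the environment for rule 1 (before a voiced consonant) → [iː].
/b/ — not in any rule's target class → [b].
/u/ (between /b/ and /k/) fails the environment for rule 1, so it stays [u].
/k/ — between /u/ and /a/; rule 2 does not apply here → [k].
/a/ (word-final) is in the target of rule 1 but the environment (before a voiced consonant) is not met → [a].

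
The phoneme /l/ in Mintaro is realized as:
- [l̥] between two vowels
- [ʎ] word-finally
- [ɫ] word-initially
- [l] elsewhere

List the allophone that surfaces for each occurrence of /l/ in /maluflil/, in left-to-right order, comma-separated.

Occurrence 1 (position 3): between two vowels → [l̥].
Occurrence 2 (position 6): no conditioning environment matches → elsewhere allophone [l].
Occurrence 3 (position 8): word-finally → [ʎ].

[l̥], [l], [ʎ]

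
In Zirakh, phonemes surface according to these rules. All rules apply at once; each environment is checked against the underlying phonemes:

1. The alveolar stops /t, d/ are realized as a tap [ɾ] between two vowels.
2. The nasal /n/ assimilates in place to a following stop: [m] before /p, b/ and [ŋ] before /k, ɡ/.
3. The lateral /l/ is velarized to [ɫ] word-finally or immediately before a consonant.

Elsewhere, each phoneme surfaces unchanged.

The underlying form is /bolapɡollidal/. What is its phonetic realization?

/b/ (word-initial) is unaffected → [b].
/o/ (between /b/ and /l/): no rule targets it → [o].
/l/ (between /o/ and /a/): rule 3 targets it, but not word-finally or immediately before a consonant → unchanged [l].
/a/ (between /l/ and /p/) is unaffected → [a].
/p/ (between /a/ and /ɡ/) is unaffected → [p].
/ɡ/ (between /p/ and /o/): no rule targets it → [ɡ].
/o/ (between /ɡ/ and /l/) is unaffected → [o].
/l/ — between /o/ and /l/, word-finally or immediately before a consonant — surfaces as [ɫ] (rule 3).
/l/ (between /l/ and /i/) fails the environment for rule 3, so it stays [l].
/i/ (between /l/ and /d/) is unaffected → [i].
/d/ — between /i/ and /a/, between two vowels — surfaces as [ɾ] (rule 1).
/a/ — not in any rule's target class → [a].
/l/ — word-final, word-finally or immediately before a consonant — surfaces as [ɫ] (rule 3).

[bolapɡoɫliɾaɫ]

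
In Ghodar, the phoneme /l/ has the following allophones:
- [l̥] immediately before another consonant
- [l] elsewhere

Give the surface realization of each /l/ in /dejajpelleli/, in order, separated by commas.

[l̥], [l], [l]

Occurrence 1 (position 8): immediately before another consonant → [l̥].
Occurrence 2 (position 9): no conditioning environment matches → elsewhere allophone [l].
Occurrence 3 (position 11): no conditioning environment matches → elsewhere allophone [l].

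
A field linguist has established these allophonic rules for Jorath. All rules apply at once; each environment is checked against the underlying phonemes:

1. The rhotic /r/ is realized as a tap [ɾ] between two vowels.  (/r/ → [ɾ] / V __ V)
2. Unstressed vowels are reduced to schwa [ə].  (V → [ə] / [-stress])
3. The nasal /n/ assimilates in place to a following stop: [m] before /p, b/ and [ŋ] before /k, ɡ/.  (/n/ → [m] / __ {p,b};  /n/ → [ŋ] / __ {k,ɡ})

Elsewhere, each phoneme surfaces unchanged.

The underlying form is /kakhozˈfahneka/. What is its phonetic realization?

/a/ meets the environment for rule 2 (in an unstressed syllable) → [ə].
/o/ (between /h/ and /z/) occurs in an unstressed syllable → [ə] by rule 2.
/a/ (between /f/ and /h/) fails the environment for rule 2, so it stays [a].
/n/ (between /h/ and /e/): rule 3 targets it, but not before a labial or velar stop → unchanged [n].
Rule 2 applies to /e/ (between /n/ and /k/: in an unstressed syllable) → [ə].
/a/ (word-final) occurs in an unstressed syllable → [ə] by rule 2.

[kəkhəzˈfahnəkə]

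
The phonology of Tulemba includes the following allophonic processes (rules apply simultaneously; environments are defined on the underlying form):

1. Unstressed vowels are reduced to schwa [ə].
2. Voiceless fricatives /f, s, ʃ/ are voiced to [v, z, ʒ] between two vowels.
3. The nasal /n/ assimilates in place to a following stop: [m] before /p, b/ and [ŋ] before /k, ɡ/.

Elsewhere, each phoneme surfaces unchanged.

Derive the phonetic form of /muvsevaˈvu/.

[məvsəvəˈvu]

/m/ (word-initial): no rule targets it → [m].
/u/ (between /m/ and /v/): in an unstressed syllable, so rule 1 applies → [ə].
/v/ (between /u/ and /s/) is unaffected → [v].
/s/ (between /v/ and /e/) fails the environment for rule 2, so it stays [s].
/e/ (between /s/ and /v/): in an unstressed syllable, so rule 1 applies → [ə].
/v/ (between /e/ and /a/): no rule targets it → [v].
/a/ meets the environment for rule 1 (in an unstressed syllable) → [ə].
/v/ — not in any rule's target class → [v].
/u/ (word-final): rule 1 targets it, but not in an unstressed syllable → unchanged [u].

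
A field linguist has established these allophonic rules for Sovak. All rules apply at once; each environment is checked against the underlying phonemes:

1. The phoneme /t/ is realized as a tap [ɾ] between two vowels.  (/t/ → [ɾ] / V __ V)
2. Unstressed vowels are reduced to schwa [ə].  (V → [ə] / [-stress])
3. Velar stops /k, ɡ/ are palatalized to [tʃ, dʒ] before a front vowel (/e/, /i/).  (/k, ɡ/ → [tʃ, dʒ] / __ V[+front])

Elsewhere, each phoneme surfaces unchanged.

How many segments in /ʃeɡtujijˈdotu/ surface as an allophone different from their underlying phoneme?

Segments that undergo a rule: /e/ → [ə] (rule 2); /u/ → [ə] (rule 2); /i/ → [ə] (rule 2); /t/ → [ɾ] (rule 1); /u/ → [ə] (rule 2).
All other segments surface unchanged.

5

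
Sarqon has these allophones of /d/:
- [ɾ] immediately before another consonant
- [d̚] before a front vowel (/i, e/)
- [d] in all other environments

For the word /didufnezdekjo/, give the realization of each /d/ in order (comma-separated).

[d̚], [d], [d̚]

Occurrence 1 (position 1): before a front vowel (/i, e/) → [d̚].
Occurrence 2 (position 3): no conditioning environment matches → elsewhere allophone [d].
Occurrence 3 (position 9): before a front vowel (/i, e/) → [d̚].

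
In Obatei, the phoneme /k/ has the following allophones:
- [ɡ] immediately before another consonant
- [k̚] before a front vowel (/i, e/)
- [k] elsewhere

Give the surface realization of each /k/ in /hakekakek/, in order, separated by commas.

Occurrence 1 (position 3): before a front vowel (/i, e/) → [k̚].
Occurrence 2 (position 5): no conditioning environment matches → elsewhere allophone [k].
Occurrence 3 (position 7): before a front vowel (/i, e/) → [k̚].
Occurrence 4 (position 9): no conditioning environment matches → elsewhere allophone [k].

[k̚], [k], [k̚], [k]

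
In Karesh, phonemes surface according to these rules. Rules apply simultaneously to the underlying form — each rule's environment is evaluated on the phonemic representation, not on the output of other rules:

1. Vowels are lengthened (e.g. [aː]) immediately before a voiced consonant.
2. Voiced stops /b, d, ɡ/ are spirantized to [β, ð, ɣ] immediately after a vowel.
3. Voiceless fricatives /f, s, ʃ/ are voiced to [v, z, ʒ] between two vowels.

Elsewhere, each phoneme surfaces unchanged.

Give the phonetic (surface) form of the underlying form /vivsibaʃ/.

[viːvsiːβaʃ]

/v/ stays [v].
/i/ meets the environment for rule 1 (before a voiced consonant) → [iː].
/v/ stays [v].
/s/ (between /v/ and /i/): rule 3 targets it, but not between two vowels → unchanged [s].
/i/ (between /s/ and /b/): before a voiced consonant, so rule 1 applies → [iː].
/b/ — between /i/ and /a/, immediately after a vowel — surfaces as [β] (rule 2).
/a/ (between /b/ and /ʃ/) is in the target of rule 1 but the environment (before a voiced consonant) is not met → [a].
/ʃ/ — word-final; rule 3 does not apply here → [ʃ].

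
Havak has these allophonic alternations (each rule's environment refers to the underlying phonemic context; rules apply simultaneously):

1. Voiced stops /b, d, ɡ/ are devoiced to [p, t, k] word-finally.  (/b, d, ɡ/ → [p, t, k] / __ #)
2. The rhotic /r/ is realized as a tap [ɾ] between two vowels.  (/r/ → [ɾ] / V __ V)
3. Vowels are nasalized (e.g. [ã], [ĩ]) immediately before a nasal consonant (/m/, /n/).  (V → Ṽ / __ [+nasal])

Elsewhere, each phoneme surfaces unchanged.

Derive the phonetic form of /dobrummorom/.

[dobrũmmoɾõm]

/d/ (word-initial) is in the target of rule 1 but the environment (word-finally) is not met → [d].
/o/ (between /d/ and /b/) fails the environment for rule 3, so it stays [o].
/b/ — between /o/ and /r/; rule 1 does not apply here → [b].
/r/ — between /b/ and /u/; rule 2 does not apply here → [r].
/u/ — between /r/ and /m/, before a nasal consonant — surfaces as [ũ] (rule 3).
/m/ (between /u/ and /m/): no rule targets it → [m].
/m/ (between /m/ and /o/): no rule targets it → [m].
/o/ (between /m/ and /r/) fails the environment for rule 3, so it stays [o].
/r/ — between /o/ and /o/, between two vowels — surfaces as [ɾ] (rule 2).
/o/ (between /r/ and /m/): before a nasal consonant, so rule 3 applies → [õ].
/m/ — not in any rule's target class → [m].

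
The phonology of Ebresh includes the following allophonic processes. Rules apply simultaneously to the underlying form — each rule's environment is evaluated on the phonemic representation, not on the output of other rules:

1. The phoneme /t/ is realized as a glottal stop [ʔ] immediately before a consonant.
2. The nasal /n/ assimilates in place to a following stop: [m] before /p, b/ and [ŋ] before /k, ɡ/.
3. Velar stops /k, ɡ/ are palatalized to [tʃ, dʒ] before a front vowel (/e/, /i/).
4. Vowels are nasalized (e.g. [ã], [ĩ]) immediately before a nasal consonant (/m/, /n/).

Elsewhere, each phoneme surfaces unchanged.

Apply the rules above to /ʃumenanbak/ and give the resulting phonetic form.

[ʃũmẽnãmbak]

/ʃ/ — not in any rule's target class → [ʃ].
/u/ (between /ʃ/ and /m/): before a nasal consonant, so rule 4 applies → [ũ].
/m/ stays [m].
/e/ — between /m/ and /n/, before a nasal consonant — surfaces as [ẽ] (rule 4).
/n/ (between /e/ and /a/) is in the target of rule 2 but the environment (before a labial or velar stop) is not met → [n].
/a/ (between /n/ and /n/) occurs before a nasal consonant → [ã] by rule 4.
/n/ (between /a/ and /b/) occurs before a labial or velar stop → [m] by rule 2.
/b/ (between /n/ and /a/): no rule targets it → [b].
/a/ — between /b/ and /k/; rule 4 does not apply here → [a].
/k/ (word-final) fails the environment for rule 3, so it stays [k].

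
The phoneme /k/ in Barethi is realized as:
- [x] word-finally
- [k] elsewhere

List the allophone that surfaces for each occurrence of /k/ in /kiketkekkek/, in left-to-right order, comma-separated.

[k], [k], [k], [k], [k], [x]

Occurrence 1 (position 1): no conditioning environment matches → elsewhere allophone [k].
Occurrence 2 (position 3): no conditioning environment matches → elsewhere allophone [k].
Occurrence 3 (position 6): no conditioning environment matches → elsewhere allophone [k].
Occurrence 4 (position 8): no conditioning environment matches → elsewhere allophone [k].
Occurrence 5 (position 9): no conditioning environment matches → elsewhere allophone [k].
Occurrence 6 (position 11): word-finally → [x].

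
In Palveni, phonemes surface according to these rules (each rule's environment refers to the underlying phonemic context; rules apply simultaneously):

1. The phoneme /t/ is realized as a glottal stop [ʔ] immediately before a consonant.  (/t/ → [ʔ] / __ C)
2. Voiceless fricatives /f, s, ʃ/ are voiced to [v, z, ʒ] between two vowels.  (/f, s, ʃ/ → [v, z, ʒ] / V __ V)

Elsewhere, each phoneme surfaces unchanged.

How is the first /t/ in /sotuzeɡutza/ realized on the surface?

/t/ (between /o/ and /u/): rule 1 targets it, but not immediately before a consonant → unchanged [t].

[t]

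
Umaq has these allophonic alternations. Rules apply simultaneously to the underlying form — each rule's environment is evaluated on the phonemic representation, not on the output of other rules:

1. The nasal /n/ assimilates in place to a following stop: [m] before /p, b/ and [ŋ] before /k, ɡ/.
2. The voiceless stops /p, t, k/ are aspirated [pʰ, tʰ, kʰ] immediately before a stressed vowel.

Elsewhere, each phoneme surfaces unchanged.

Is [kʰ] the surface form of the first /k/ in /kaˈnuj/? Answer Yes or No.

No

/k/ (word-initial): rule 2 targets it, but not immediately before a stressed vowel → unchanged [k].
The actual realization is [k], not [kʰ].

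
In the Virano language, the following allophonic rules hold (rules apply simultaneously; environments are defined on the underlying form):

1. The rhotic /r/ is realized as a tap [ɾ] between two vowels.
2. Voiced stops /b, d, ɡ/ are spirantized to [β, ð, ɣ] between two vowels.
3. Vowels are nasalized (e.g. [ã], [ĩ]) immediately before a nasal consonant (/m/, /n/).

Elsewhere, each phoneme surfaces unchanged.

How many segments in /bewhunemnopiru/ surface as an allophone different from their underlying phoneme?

Segments that undergo a rule: /u/ → [ũ] (rule 3); /e/ → [ẽ] (rule 3); /r/ → [ɾ] (rule 1).
All other segments surface unchanged.

3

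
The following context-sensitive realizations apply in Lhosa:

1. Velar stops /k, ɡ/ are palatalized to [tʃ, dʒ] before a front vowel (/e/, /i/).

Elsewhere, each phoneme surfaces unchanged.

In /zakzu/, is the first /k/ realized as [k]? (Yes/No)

/k/ (between /a/ and /z/) fails the environment for rule 1, so it stays [k].
The actual realization is [k], which matches [k].

Yes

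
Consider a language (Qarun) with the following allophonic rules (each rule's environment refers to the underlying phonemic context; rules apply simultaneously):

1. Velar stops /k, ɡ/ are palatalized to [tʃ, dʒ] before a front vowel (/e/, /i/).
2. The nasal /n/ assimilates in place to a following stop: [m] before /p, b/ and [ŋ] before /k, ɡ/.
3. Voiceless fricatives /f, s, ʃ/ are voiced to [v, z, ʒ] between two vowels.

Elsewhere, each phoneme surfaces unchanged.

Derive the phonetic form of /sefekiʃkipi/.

/s/ — word-initial; rule 3 does not apply here → [s].
/e/ — not in any rule's target class → [e].
Rule 3 applies to /f/ (between /e/ and /e/: between two vowels) → [v].
/e/ stays [e].
/k/ (between /e/ and /i/): before a front vowel, so rule 1 applies → [tʃ].
/i/ — not in any rule's target class → [i].
/ʃ/ (between /i/ and /k/): rule 3 targets it, but not between two vowels → unchanged [ʃ].
/k/ — between /ʃ/ and /i/, before a front vowel — surfaces as [tʃ] (rule 1).
/i/ — not in any rule's target class → [i].
/p/ (between /i/ and /i/) is unaffected → [p].
/i/ — not in any rule's target class → [i].

[sevetʃiʃtʃipi]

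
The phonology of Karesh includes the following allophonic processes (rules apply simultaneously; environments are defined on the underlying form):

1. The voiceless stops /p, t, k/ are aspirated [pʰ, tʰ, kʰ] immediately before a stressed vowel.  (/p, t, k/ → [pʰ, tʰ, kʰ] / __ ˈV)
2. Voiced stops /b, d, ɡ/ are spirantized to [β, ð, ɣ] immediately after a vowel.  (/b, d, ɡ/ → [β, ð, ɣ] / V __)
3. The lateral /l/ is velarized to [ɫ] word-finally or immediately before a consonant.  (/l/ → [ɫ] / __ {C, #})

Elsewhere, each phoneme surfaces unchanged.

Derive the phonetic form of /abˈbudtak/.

Rule 2 applies to /b/ (between /a/ and /b/: immediately after a vowel) → [β].
/b/ (between /b/ and /u/): rule 2 targets it, but not immediately after a vowel → unchanged [b].
/d/ (between /u/ and /t/) occurs immediately after a vowel → [ð] by rule 2.
/t/ (between /d/ and /a/) is in the target of rule 1 but the environment (immediately before a stressed vowel) is not met → [t].
/k/ (word-final) fails the environment for rule 1, so it stays [k].

[aβˈbuðtak]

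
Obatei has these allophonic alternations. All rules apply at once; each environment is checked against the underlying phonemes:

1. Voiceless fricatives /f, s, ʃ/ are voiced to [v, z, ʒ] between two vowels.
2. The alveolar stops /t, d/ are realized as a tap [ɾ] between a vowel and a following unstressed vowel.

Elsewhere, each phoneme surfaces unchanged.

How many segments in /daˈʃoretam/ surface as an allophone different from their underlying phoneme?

Segments that undergo a rule: /ʃ/ → [ʒ] (rule 1); /t/ → [ɾ] (rule 2).
All other segments surface unchanged.

2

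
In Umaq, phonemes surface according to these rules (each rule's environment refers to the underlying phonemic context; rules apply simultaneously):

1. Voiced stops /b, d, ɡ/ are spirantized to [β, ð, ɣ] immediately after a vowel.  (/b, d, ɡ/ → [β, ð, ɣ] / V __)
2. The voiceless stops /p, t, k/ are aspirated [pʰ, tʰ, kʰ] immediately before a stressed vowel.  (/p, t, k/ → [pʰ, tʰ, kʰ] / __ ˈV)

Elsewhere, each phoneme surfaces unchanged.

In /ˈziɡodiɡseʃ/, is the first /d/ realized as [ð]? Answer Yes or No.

Yes

/d/ — between /o/ and /i/, immediately after a vowel — surfaces as [ð] (rule 1).
The actual realization is [ð], which matches [ð].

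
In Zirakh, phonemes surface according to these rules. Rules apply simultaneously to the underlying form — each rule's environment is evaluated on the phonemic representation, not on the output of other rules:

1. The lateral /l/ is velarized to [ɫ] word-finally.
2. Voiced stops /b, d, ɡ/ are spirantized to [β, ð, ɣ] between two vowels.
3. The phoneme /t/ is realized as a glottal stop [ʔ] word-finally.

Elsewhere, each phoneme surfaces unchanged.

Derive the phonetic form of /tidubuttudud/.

/t/ — word-initial; rule 3 does not apply here → [t].
/d/ (between /i/ and /u/) occurs between two vowels → [ð] by rule 2.
/b/ (between /u/ and /u/) occurs between two vowels → [β] by rule 2.
/t/ (between /u/ and /t/): rule 3 targets it, but not word-finally → unchanged [t].
/t/ — between /t/ and /u/; rule 3 does not apply here → [t].
/d/ (between /u/ and /u/) occurs between two vowels → [ð] by rule 2.
/d/ — word-final; rule 2 does not apply here → [d].

[tiðuβuttuðud]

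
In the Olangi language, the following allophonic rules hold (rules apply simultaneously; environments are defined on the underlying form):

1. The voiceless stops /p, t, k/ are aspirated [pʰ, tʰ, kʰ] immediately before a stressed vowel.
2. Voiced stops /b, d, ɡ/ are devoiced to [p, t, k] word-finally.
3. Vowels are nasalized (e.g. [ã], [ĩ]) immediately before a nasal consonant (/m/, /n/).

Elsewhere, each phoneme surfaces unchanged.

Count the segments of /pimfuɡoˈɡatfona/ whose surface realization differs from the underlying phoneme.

Segments that undergo a rule: /i/ → [ĩ] (rule 3); /o/ → [õ] (rule 3).
All other segments surface unchanged.

2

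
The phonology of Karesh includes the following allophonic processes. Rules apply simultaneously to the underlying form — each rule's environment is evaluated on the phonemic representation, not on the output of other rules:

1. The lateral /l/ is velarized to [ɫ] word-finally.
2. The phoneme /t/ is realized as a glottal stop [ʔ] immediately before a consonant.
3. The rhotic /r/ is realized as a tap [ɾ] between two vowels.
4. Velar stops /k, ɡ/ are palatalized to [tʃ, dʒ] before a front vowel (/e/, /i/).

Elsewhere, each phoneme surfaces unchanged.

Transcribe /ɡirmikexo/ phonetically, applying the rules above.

[dʒirmitʃexo]

/ɡ/ (word-initial): before a front vowel, so rule 4 applies → [dʒ].
/i/ (between /ɡ/ and /r/): no rule targets it → [i].
/r/ — between /i/ and /m/; rule 3 does not apply here → [r].
/m/ (between /r/ and /i/): no rule targets it → [m].
/i/ — not in any rule's target class → [i].
Rule 4 applies to /k/ (between /i/ and /e/: before a front vowel) → [tʃ].
/e/ — not in any rule's target class → [e].
/x/ (between /e/ and /o/): no rule targets it → [x].
/o/ stays [o].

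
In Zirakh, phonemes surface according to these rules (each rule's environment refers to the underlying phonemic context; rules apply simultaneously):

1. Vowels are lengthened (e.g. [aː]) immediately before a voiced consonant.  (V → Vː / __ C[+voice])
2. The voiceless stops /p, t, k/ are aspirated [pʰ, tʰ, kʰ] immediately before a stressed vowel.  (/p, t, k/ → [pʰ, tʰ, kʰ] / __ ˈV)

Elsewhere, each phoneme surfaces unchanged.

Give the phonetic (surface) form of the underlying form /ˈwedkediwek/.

[ˈweːdkeːdiːwek]

/w/ (word-initial): no rule targets it → [w].
Rule 1 applies to /e/ (between /w/ and /d/: before a voiced consonant) → [eː].
/d/ (between /e/ and /k/): no rule targets it → [d].
/k/ (between /d/ and /e/) is in the target of rule 2 but the environment (immediately before a stressed vowel) is not met → [k].
/e/ (between /k/ and /d/) occurs before a voiced consonant → [eː] by rule 1.
/d/ stays [d].
/i/ (between /d/ and /w/) occurs before a voiced consonant → [iː] by rule 1.
/w/ (between /i/ and /e/) is unaffected → [w].
/e/ — between /w/ and /k/; rule 1 does not apply here → [e].
/k/ (word-final) fails the environment for rule 2, so it stays [k].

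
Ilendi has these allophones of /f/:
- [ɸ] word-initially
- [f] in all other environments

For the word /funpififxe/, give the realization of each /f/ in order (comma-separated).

Occurrence 1 (position 1): word-initially → [ɸ].
Occurrence 2 (position 6): no conditioning environment matches → elsewhere allophone [f].
Occurrence 3 (position 8): no conditioning environment matches → elsewhere allophone [f].

[ɸ], [f], [f]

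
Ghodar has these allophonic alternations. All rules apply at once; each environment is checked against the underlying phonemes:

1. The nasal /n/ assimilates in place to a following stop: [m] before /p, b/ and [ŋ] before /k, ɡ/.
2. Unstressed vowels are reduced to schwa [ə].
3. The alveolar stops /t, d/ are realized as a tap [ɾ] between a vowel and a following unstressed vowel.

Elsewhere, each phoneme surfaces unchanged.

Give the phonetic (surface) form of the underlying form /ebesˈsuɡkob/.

[əbəsˈsuɡkəb]

/e/ — word-initial, in an unstressed syllable — surfaces as [ə] (rule 2).
/e/ — between /b/ and /s/, in an unstressed syllable — surfaces as [ə] (rule 2).
/u/ — between /s/ and /ɡ/; rule 2 does not apply here → [u].
/o/ (between /k/ and /b/) occurs in an unstressed syllable → [ə] by rule 2.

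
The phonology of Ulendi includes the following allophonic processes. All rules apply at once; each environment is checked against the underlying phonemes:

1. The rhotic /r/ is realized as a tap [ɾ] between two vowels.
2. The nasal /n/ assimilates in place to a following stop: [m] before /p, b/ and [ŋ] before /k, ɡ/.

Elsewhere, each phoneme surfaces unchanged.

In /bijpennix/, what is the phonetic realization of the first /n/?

/n/ (between /e/ and /n/) fails the environment for rule 2, so it stays [n].

[n]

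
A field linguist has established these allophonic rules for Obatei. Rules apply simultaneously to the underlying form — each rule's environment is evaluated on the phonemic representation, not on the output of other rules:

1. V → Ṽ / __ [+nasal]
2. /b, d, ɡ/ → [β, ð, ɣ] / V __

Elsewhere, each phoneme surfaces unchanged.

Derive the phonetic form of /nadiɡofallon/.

/n/ (word-initial): no rule targets it → [n].
/a/ (between /n/ and /d/): rule 1 targets it, but not before a nasal consonant → unchanged [a].
/d/ meets the environment for rule 2 (immediately after a vowel) → [ð].
/i/ (between /d/ and /ɡ/) is in the target of rule 1 but the environment (before a nasal consonant) is not met → [i].
/ɡ/ (between /i/ and /o/): immediately after a vowel, so rule 2 applies → [ɣ].
/o/ (between /ɡ/ and /f/) fails the environment for rule 1, so it stays [o].
/f/ stays [f].
/a/ (between /f/ and /l/) fails the environment for rule 1, so it stays [a].
/l/ (between /a/ and /l/): no rule targets it → [l].
/l/ (between /l/ and /o/) is unaffected → [l].
Rule 1 applies to /o/ (between /l/ and /n/: before a nasal consonant) → [õ].
/n/ (word-final) is unaffected → [n].

[naðiɣofallõn]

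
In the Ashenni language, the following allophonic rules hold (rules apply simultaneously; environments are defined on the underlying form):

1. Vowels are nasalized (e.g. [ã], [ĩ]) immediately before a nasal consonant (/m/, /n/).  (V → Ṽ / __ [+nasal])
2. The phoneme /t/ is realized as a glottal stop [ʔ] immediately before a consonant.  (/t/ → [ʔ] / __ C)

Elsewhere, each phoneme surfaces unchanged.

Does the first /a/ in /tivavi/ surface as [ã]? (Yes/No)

No

/a/ — between /v/ and /v/; rule 1 does not apply here → [a].
The actual realization is [a], not [ã].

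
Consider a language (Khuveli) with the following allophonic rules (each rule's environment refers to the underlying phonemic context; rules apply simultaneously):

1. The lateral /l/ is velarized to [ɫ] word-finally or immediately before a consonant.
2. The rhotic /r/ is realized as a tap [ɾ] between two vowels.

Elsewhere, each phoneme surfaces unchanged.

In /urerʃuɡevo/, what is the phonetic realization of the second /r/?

[r]

/r/ (between /e/ and /ʃ/) fails the environment for rule 2, so it stays [r].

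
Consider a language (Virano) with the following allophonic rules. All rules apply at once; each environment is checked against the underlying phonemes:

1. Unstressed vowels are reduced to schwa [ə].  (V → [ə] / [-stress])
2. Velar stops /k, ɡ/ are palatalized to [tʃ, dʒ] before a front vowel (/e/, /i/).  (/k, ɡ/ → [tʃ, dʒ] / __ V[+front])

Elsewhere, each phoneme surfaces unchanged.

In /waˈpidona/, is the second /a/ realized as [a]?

/a/ meets the environment for rule 1 (in an unstressed syllable) → [ə].
The actual realization is [ə], not [a].

No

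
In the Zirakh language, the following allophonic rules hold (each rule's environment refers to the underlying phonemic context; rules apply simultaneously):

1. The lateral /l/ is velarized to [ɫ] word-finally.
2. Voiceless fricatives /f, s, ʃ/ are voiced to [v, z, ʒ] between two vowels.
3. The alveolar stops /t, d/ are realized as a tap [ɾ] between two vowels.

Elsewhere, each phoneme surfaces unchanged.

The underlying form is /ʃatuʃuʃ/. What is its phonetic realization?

[ʃaɾuʒuʃ]

/ʃ/ — word-initial; rule 2 does not apply here → [ʃ].
/a/ (between /ʃ/ and /t/) is unaffected → [a].
/t/ (between /a/ and /u/) occurs between two vowels → [ɾ] by rule 3.
/u/ (between /t/ and /ʃ/) is unaffected → [u].
/ʃ/ (between /u/ and /u/): between two vowels, so rule 2 applies → [ʒ].
/u/ (between /ʃ/ and /ʃ/) is unaffected → [u].
/ʃ/ (word-final): rule 2 targets it, but not between two vowels → unchanged [ʃ].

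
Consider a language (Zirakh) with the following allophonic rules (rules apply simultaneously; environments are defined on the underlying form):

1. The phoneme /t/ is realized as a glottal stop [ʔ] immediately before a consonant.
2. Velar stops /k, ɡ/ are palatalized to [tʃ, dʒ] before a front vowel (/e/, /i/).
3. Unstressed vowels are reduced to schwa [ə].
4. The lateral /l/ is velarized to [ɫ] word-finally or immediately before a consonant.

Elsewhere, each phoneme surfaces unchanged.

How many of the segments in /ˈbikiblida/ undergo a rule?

Segments that undergo a rule: /k/ → [tʃ] (rule 2); /i/ → [ə] (rule 3); /i/ → [ə] (rule 3); /a/ → [ə] (rule 3).
All other segments surface unchanged.

4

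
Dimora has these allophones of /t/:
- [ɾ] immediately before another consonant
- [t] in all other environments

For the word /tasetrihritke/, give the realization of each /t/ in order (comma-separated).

[t], [ɾ], [ɾ]

Occurrence 1 (position 1): no conditioning environment matches → elsewhere allophone [t].
Occurrence 2 (position 5): immediately before another consonant → [ɾ].
Occurrence 3 (position 11): immediately before another consonant → [ɾ].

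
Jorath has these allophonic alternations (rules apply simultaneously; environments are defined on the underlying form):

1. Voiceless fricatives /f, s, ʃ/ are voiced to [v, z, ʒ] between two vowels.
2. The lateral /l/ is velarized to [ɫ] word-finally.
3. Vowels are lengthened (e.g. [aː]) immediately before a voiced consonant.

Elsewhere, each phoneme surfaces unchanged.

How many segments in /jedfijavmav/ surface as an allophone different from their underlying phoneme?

4

Segments that undergo a rule: /e/ → [eː] (rule 3); /i/ → [iː] (rule 3); /a/ → [aː] (rule 3); /a/ → [aː] (rule 3).
All other segments surface unchanged.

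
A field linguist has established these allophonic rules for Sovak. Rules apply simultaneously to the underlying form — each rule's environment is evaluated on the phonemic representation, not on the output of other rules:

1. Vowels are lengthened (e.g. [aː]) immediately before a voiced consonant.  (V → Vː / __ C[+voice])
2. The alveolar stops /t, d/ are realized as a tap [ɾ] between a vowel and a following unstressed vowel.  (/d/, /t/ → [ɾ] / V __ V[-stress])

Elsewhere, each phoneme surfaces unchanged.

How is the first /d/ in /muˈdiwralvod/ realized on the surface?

[d]

/d/ — between /u/ and /i/; rule 2 does not apply here → [d].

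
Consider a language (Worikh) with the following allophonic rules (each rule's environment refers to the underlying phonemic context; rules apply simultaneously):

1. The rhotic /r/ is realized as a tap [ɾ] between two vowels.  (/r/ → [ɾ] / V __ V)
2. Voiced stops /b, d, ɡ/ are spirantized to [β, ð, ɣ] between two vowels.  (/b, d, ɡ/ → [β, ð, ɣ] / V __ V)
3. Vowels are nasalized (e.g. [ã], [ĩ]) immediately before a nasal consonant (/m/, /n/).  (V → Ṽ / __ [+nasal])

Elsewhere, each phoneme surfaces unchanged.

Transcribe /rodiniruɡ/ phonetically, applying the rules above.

/r/ (word-initial) is in the target of rule 1 but the environment (between two vowels) is not met → [r].
/o/ (between /r/ and /d/): rule 3 targets it, but not before a nasal consonant → unchanged [o].
/d/ (between /o/ and /i/): between two vowels, so rule 2 applies → [ð].
/i/ (between /d/ and /n/): before a nasal consonant, so rule 3 applies → [ĩ].
/n/ — not in any rule's target class → [n].
/i/ (between /n/ and /r/) is in the target of rule 3 but the environment (before a nasal consonant) is not met → [i].
/r/ — between /i/ and /u/, between two vowels — surfaces as [ɾ] (rule 1).
/u/ (between /r/ and /ɡ/): rule 3 targets it, but not before a nasal consonant → unchanged [u].
/ɡ/ — word-final; rule 2 does not apply here → [ɡ].

[roðĩniɾuɡ]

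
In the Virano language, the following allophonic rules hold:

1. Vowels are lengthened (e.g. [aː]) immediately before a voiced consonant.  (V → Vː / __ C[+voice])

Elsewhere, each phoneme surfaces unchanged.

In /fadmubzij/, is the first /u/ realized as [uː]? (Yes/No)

/u/ (between /m/ and /b/) occurs before a voiced consonant → [uː] by rule 1.
The actual realization is [uː], which matches [uː].

Yes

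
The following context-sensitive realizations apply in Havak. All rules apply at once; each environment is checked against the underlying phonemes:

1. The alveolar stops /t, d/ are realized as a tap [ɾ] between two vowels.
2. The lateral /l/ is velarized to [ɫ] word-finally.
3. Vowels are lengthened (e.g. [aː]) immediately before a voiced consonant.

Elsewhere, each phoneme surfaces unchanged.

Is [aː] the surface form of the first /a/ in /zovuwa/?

No

/a/ (word-final) fails the environment for rule 3, so it stays [a].
The actual realization is [a], not [aː].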